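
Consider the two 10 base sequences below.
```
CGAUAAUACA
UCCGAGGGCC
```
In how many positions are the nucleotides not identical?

The sequences differ at positions 1, 2, 3, 4, 6, 7, 8, 10 (1-based) — 8 in total.

8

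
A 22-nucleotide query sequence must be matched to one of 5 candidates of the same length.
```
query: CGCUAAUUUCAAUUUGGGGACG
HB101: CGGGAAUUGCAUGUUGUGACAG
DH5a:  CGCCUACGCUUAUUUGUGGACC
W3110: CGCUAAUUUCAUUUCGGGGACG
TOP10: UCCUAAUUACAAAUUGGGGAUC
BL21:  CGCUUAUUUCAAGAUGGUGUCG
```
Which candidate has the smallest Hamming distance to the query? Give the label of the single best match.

W3110

HB101 differs at 9 sites; DH5a differs at 9 sites; W3110 differs at 2 sites; TOP10 differs at 6 sites; BL21 differs at 5 sites. The closest is W3110.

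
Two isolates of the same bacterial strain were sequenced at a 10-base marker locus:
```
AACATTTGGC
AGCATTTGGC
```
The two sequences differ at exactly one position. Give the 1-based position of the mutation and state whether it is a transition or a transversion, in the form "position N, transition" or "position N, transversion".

Position 2 changes A→G. A is a purine and G is a purine, so this is a transition.

position 2, transition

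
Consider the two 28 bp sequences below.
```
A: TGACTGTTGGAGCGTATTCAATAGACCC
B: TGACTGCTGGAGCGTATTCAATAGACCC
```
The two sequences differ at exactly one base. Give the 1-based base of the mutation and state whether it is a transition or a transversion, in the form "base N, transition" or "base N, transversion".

The sequences differ only at base 7: T→C (pyrimidine→pyrimidine), a transition.

base 7, transition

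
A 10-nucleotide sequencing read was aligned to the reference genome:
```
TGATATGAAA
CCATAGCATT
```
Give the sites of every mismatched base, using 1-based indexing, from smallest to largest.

Differences at site 1 (T→C), site 2 (G→C), site 6 (T→G), site 7 (G→C), site 9 (A→T), site 10 (A→T).

1, 2, 6, 7, 9, 10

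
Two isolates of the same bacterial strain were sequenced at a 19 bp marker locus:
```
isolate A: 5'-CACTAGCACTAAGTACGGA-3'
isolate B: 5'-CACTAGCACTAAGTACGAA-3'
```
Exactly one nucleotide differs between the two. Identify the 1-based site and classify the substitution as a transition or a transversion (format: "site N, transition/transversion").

site 18, transition

Site 18 changes G→A. G is a purine and A is a purine, so this is a transition.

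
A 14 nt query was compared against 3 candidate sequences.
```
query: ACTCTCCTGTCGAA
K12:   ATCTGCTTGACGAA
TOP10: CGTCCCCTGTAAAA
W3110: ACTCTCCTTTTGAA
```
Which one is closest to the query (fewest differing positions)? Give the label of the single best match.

W3110

K12 differs at 6 positions; TOP10 differs at 5 positions; W3110 differs at 2 positions. The closest is W3110.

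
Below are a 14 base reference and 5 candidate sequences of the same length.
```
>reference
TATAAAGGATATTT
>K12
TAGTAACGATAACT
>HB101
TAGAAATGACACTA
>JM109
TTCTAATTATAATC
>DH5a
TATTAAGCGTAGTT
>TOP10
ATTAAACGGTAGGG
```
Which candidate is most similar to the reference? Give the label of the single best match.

DH5a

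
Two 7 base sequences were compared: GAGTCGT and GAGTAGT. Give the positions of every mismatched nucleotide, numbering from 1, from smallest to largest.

Differences at position 5 (C→A).

5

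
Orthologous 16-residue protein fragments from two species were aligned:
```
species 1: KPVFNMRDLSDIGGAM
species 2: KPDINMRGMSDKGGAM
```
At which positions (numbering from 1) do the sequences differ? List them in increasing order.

Differences at position 3 (V→D), position 4 (F→I), position 8 (D→G), position 9 (L→M), position 12 (I→K).

3, 4, 8, 9, 12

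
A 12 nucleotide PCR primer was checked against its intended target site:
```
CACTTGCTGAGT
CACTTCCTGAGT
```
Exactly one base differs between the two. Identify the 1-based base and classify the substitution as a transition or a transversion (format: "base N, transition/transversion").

Base 6 changes G→C. G is a purine and C is a pyrimidine, so this is a transversion.

base 6, transversion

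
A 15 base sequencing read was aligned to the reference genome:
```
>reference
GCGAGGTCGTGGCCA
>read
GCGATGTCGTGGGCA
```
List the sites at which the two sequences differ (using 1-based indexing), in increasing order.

Scanning 1-based: 5: G/T; 13: C/G.

5, 13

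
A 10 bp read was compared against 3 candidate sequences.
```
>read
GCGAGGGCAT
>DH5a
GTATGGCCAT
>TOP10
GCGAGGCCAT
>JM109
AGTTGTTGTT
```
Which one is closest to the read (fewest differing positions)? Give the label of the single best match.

TOP10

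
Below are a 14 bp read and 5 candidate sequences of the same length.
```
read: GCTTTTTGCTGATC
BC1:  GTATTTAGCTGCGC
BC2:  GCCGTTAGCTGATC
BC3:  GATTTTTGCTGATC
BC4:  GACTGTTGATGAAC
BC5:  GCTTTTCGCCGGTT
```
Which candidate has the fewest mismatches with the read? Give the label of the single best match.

BC1 differs at 5 positions; BC2 differs at 3 positions; BC3 differs at 1 position; BC4 differs at 5 positions; BC5 differs at 4 positions. The closest is BC3.

BC3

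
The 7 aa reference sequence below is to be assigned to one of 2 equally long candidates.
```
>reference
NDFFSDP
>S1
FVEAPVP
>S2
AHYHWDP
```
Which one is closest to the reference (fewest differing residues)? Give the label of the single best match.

S1 differs at 6 residues; S2 differs at 5 residues. The closest is S2.

S2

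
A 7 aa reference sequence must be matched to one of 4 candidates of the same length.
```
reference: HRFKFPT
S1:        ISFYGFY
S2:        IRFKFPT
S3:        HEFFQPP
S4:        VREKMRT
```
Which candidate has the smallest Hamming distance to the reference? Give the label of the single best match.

S1 differs at 6 positions; S2 differs at 1 position; S3 differs at 4 positions; S4 differs at 4 positions. The closest is S2.

S2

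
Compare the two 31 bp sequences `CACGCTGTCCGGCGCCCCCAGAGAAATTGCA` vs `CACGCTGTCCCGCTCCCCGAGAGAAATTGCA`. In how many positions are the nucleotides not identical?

3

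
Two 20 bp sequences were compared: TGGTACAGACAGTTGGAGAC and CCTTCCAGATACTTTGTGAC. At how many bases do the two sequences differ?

8

Comparing position by position, 8 bases differ: 1 (T/C), 2 (G/C), 3 (G/T), 5 (A/C), 10 (C/T), 12 (G/C), 15 (G/T), 17 (A/T).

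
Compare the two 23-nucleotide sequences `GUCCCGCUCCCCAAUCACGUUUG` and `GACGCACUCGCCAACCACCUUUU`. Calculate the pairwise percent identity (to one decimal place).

69.6%

Mismatches at positions 2, 4, 6, 10, 15, 19, 23 (1-based): 7 of 23.
Identical positions: 16/23 = 69.57% → 69.6%.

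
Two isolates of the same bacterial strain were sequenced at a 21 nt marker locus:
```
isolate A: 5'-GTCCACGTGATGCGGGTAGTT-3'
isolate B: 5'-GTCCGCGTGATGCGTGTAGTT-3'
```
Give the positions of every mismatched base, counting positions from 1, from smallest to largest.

5, 15

Differences at position 5 (A→G), position 15 (G→T).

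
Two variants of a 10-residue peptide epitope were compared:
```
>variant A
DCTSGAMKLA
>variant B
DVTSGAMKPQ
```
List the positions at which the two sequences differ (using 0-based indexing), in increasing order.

1, 8, 9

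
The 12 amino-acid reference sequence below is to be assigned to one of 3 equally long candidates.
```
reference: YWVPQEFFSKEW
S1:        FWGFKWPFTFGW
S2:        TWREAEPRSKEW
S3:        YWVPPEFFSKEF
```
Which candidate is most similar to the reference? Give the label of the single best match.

S3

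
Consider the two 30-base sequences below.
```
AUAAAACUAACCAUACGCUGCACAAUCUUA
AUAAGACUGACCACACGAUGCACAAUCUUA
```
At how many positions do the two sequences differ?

Comparing position by position, 4 positions differ: 5 (A/G), 9 (A/G), 14 (U/C), 18 (C/A).

4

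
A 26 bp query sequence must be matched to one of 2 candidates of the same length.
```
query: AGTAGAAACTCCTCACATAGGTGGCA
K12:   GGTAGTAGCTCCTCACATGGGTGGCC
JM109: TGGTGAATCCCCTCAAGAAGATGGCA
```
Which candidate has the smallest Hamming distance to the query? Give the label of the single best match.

K12

K12 differs at 5 bases; JM109 differs at 9 bases. The closest is K12.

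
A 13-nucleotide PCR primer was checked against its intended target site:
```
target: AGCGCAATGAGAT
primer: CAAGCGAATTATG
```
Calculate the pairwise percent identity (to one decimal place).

Mismatches at positions 1, 2, 3, 6, 8, 9, 10, 11, 12, 13 (1-based): 10 of 13.
Identical positions: 3/13 = 23.08% → 23.1%.

23.1%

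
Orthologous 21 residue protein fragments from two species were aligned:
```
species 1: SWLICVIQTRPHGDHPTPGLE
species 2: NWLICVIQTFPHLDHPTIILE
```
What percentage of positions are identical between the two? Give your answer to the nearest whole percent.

76%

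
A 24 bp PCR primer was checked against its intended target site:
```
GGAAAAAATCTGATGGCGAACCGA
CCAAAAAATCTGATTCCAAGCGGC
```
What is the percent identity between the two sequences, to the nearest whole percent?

Mismatches at positions 1, 2, 15, 16, 18, 20, 22, 24 (1-based): 8 of 24.
Identical positions: 16/24 = 66.67% → 67%.

67%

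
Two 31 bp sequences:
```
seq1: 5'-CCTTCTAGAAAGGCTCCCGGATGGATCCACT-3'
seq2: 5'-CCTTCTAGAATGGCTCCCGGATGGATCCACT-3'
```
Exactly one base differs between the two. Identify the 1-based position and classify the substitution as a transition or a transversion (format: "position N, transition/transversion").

Position 11 changes A→T. A is a purine and T is a pyrimidine, so this is a transversion.

position 11, transversion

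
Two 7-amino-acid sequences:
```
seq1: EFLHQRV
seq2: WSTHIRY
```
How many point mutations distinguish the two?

The sequences differ at positions 1, 2, 3, 5, 7 (1-based) — 5 in total.

5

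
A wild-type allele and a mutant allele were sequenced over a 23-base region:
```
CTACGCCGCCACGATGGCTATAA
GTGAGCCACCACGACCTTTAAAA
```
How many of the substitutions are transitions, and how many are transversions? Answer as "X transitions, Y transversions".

Transitions (purine↔purine or pyrimidine↔pyrimidine): 3 A→G, 8 G→A, 15 T→C, 18 C→T.
Transversions (purine↔pyrimidine): 1 C→G, 4 C→A, 16 G→C, 17 G→T, 21 T→A.

4 transitions, 5 transversions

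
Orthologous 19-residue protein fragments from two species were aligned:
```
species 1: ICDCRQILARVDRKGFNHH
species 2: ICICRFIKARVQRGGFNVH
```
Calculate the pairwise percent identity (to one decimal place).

68.4%

6 positions differ (3, 6, 8, 12, 14, 18), so 13 of 19 match: 13/19 = 68.42%.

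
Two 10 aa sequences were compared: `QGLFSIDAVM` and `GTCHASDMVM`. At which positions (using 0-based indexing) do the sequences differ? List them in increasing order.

0, 1, 2, 3, 4, 5, 7

Scanning 0-based: 0: Q/G; 1: G/T; 2: L/C; 3: F/H; 4: S/A; 5: I/S; 7: A/M.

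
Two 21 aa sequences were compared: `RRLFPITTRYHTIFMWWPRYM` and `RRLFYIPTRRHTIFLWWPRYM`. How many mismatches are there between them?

4

Mismatches (1-based): residue 5: P→Y; residue 7: T→P; residue 10: Y→R; residue 15: M→L.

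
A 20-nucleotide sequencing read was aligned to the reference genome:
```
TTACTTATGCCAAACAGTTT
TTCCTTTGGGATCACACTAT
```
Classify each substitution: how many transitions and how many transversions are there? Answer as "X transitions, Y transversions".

Transitions (purine↔purine or pyrimidine↔pyrimidine): none.
Transversions (purine↔pyrimidine): 3 A→C, 7 A→T, 8 T→G, 10 C→G, 11 C→A, 12 A→T, 13 A→C, 17 G→C, 19 T→A.

0 transitions, 9 transversions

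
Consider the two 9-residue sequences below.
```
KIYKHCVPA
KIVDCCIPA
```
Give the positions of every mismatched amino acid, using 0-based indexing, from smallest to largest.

Scanning 0-based: 2: Y/V; 3: K/D; 4: H/C; 6: V/I.

2, 3, 4, 6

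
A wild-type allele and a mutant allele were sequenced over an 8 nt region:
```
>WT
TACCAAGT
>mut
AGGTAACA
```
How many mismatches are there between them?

6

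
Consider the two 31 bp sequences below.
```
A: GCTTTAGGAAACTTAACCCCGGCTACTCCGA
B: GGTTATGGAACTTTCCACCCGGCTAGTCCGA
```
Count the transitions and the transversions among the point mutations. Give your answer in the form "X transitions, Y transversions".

1 transition, 8 transversions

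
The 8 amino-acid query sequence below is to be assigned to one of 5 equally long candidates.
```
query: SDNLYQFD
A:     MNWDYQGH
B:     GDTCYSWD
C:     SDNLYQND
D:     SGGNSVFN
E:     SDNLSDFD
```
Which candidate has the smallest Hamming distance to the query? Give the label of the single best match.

C

Hamming distances to query — A: 6; B: 5; C: 1; D: 6; E: 2.
Smallest is C with 1 mismatch.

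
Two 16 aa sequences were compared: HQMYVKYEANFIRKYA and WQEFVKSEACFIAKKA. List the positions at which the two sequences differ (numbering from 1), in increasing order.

1, 3, 4, 7, 10, 13, 15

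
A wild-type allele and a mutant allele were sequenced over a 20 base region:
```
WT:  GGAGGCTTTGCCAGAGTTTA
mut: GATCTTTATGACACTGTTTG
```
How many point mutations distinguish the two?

10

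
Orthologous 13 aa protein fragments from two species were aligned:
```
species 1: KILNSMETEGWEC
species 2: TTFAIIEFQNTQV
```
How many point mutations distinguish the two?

12

The sequences differ at residues 1, 2, 3, 4, 5, 6, 8, 9, 10, 11, 12, 13 (1-based) — 12 in total.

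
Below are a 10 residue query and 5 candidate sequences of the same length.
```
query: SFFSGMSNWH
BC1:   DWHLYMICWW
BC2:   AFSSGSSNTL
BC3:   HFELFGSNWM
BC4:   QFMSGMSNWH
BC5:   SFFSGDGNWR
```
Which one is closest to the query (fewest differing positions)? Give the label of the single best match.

BC1 differs at 8 positions; BC2 differs at 5 positions; BC3 differs at 6 positions; BC4 differs at 2 positions; BC5 differs at 3 positions. The closest is BC4.

BC4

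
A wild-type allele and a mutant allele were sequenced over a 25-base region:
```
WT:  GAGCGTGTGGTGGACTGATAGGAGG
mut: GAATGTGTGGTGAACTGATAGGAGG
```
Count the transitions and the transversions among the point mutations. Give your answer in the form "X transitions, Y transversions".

Mismatches (1-based):
base 3: G→A (purine→purine, transition)
base 4: C→T (pyrimidine→pyrimidine, transition)
base 13: G→A (purine→purine, transition)

3 transitions, 0 transversions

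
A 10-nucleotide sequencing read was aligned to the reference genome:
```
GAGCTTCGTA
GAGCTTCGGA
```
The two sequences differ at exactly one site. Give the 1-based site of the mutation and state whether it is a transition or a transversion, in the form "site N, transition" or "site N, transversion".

Site 9 changes T→G. T is a pyrimidine and G is a purine, so this is a transversion.

site 9, transversion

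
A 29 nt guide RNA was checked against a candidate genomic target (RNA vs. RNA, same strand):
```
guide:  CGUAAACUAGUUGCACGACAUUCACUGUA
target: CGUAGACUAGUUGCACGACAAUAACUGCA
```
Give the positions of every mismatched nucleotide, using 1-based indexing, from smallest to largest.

Differences at position 5 (A→G), position 21 (U→A), position 23 (C→A), position 28 (U→C).

5, 21, 23, 28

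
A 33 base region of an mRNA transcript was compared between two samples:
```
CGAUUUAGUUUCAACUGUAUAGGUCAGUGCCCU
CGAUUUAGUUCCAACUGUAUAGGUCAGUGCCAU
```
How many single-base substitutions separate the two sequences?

The sequences differ at positions 11, 32 (1-based) — 2 in total.

2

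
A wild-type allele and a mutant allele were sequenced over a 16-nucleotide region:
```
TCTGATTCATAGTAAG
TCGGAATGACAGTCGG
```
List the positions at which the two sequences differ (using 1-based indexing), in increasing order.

3, 6, 8, 10, 14, 15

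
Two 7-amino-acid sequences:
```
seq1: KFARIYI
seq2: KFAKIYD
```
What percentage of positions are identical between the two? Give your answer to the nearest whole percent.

71%

2 positions differ (4, 7), so 5 of 7 match: 5/7 = 71.43%.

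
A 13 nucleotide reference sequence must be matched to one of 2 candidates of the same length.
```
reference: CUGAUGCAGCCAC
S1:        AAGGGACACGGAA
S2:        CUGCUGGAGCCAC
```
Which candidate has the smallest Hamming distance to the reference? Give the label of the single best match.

S2

S1 differs at 9 bases; S2 differs at 2 bases. The closest is S2.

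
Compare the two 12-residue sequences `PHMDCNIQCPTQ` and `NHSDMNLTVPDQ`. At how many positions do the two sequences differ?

7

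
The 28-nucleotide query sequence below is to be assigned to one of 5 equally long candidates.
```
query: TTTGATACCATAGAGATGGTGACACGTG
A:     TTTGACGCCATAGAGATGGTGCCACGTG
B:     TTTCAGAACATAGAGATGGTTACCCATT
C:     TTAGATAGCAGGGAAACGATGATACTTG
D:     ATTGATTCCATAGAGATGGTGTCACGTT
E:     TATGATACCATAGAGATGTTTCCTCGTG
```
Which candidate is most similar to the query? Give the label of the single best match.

A

Hamming distances to query — A: 3; B: 7; C: 9; D: 4; E: 5.
Smallest is A with 3 mismatches.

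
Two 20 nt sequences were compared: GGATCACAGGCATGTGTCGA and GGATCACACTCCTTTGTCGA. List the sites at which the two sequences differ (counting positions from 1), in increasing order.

Differences at site 9 (G→C), site 10 (G→T), site 12 (A→C), site 14 (G→T).

9, 10, 12, 14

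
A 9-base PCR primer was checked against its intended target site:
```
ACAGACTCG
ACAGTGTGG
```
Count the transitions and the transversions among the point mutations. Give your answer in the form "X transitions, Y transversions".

Transitions (purine↔purine or pyrimidine↔pyrimidine): none.
Transversions (purine↔pyrimidine): 5 A→T, 6 C→G, 8 C→G.

0 transitions, 3 transversions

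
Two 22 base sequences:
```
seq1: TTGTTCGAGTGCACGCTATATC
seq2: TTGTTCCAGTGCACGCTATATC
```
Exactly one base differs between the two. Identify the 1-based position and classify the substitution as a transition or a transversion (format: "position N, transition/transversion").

The sequences differ only at position 7: G→C (purine→pyrimidine), a transversion.

position 7, transversion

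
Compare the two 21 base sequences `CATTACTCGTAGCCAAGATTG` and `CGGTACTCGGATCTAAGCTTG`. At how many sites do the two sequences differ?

Mismatches (1-based): site 2: A→G; site 3: T→G; site 10: T→G; site 12: G→T; site 14: C→T; site 18: A→C.

6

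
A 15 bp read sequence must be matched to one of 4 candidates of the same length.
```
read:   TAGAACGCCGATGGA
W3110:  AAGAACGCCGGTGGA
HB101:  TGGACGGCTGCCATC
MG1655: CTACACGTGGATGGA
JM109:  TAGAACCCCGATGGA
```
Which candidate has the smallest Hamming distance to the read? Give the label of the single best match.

W3110 differs at 2 sites; HB101 differs at 9 sites; MG1655 differs at 6 sites; JM109 differs at 1 site. The closest is JM109.

JM109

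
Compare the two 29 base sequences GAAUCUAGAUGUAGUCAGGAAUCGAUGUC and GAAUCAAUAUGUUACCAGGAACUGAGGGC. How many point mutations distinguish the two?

9

Comparing position by position, 9 sites differ: 6 (U/A), 8 (G/U), 13 (A/U), 14 (G/A), 15 (U/C), 22 (U/C), 23 (C/U), 26 (U/G), 28 (U/G).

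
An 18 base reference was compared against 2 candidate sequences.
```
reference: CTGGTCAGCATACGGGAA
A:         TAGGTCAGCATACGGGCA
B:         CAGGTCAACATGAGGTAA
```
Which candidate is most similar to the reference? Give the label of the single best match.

A

A differs at 3 positions; B differs at 5 positions. The closest is A.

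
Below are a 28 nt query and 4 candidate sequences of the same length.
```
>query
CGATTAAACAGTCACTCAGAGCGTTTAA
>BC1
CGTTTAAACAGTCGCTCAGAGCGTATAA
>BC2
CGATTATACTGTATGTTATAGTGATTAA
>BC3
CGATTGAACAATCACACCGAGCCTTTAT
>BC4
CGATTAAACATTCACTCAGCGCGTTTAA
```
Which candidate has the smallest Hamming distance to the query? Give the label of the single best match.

BC4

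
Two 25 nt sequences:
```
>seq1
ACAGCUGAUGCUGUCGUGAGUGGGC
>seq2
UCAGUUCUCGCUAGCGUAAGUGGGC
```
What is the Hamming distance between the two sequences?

8

The sequences differ at sites 1, 5, 7, 8, 9, 13, 14, 18 (1-based) — 8 in total.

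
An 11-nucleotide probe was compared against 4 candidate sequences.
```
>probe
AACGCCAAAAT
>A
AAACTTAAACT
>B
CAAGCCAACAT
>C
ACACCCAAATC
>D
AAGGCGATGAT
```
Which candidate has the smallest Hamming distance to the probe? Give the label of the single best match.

B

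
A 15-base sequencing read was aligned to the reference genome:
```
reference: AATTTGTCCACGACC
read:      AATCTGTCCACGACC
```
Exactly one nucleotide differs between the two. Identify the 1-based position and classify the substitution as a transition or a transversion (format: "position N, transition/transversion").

position 4, transition

Position 4 changes T→C. T is a pyrimidine and C is a pyrimidine, so this is a transition.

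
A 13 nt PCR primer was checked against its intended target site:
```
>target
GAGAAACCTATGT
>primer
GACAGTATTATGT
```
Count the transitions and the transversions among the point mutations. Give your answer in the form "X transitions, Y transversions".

Mismatches (1-based):
site 3: G→C (purine→pyrimidine, transversion)
site 5: A→G (purine→purine, transition)
site 6: A→T (purine→pyrimidine, transversion)
site 7: C→A (pyrimidine→purine, transversion)
site 8: C→T (pyrimidine→pyrimidine, transition)

2 transitions, 3 transversions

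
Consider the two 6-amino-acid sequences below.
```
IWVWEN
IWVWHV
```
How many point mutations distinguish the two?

Mismatches (1-based): position 5: E→H; position 6: N→V.

2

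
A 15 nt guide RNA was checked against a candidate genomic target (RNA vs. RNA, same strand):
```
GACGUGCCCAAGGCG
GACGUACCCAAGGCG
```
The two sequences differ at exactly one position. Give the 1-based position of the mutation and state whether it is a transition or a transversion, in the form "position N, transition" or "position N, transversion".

The sequences differ only at position 6: G→A (purine→purine), a transition.

position 6, transition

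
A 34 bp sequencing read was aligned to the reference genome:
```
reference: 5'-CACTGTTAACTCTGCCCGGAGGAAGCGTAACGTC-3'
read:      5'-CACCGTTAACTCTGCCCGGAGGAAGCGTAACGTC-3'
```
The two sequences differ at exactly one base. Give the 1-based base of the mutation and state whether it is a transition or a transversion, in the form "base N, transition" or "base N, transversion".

Base 4 changes T→C. T is a pyrimidine and C is a pyrimidine, so this is a transition.

base 4, transition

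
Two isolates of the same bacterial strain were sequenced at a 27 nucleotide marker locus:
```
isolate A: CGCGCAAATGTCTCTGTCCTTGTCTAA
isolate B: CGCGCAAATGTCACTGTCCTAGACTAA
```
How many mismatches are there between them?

Comparing position by position, 3 positions differ: 13 (T/A), 21 (T/A), 23 (T/A).

3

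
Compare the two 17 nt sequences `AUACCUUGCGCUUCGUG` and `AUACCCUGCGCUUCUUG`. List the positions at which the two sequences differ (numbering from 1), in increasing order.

Scanning 1-based: 6: U/C; 15: G/U.

6, 15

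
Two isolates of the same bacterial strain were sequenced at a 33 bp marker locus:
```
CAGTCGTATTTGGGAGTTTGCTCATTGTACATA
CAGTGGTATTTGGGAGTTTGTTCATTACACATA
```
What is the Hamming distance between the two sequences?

4

Comparing position by position, 4 bases differ: 5 (C/G), 21 (C/T), 27 (G/A), 28 (T/C).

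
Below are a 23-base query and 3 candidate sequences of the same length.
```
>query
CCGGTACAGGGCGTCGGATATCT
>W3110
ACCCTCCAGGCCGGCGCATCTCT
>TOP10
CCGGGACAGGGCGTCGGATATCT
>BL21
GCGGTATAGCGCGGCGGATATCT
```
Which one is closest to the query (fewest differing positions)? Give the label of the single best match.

TOP10

Hamming distances to query — W3110: 8; TOP10: 1; BL21: 4.
Smallest is TOP10 with 1 mismatch.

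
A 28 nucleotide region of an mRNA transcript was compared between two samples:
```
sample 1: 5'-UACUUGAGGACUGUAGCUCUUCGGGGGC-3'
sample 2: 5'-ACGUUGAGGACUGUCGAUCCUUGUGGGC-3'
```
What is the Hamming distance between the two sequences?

Comparing position by position, 8 sites differ: 1 (U/A), 2 (A/C), 3 (C/G), 15 (A/C), 17 (C/A), 20 (U/C), 22 (C/U), 24 (G/U).

8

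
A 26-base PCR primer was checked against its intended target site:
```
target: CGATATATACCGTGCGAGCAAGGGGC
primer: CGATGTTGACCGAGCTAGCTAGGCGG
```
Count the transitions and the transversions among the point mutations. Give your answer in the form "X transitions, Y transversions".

1 transition, 7 transversions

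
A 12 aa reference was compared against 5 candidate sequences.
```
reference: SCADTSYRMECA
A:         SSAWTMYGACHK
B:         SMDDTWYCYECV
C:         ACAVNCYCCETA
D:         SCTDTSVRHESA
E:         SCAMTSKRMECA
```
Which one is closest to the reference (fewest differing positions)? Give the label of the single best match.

E

A differs at 8 positions; B differs at 6 positions; C differs at 7 positions; D differs at 4 positions; E differs at 2 positions. The closest is E.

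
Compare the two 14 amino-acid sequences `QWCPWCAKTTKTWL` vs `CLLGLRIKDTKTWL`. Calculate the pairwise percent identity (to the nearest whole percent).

Mismatches at positions 1, 2, 3, 4, 5, 6, 7, 9 (1-based): 8 of 14.
Identical positions: 6/14 = 42.86% → 43%.

43%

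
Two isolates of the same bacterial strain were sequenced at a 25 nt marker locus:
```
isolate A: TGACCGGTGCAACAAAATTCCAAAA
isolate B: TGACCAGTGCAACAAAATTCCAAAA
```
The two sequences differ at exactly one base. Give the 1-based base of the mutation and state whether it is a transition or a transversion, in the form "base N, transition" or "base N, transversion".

Base 6 changes G→A. G is a purine and A is a purine, so this is a transition.

base 6, transition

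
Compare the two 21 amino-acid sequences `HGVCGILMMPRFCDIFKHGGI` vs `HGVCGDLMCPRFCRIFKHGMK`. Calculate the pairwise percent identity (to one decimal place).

5 positions differ (6, 9, 14, 20, 21), so 16 of 21 match: 16/21 = 76.19%.

76.2%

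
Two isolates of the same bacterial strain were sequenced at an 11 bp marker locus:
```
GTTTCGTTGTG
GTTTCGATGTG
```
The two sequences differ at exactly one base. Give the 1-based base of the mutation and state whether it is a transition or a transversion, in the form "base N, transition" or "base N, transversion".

The sequences differ only at base 7: T→A (pyrimidine→purine), a transversion.

base 7, transversion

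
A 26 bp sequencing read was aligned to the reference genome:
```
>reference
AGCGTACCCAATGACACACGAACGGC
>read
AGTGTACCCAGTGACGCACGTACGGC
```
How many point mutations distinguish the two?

4

Comparing position by position, 4 sites differ: 3 (C/T), 11 (A/G), 16 (A/G), 21 (A/T).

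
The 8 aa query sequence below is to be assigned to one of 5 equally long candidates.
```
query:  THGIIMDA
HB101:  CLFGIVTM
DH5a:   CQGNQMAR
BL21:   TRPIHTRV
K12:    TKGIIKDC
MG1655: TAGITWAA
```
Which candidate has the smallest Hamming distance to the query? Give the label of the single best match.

Hamming distances to query — HB101: 7; DH5a: 6; BL21: 6; K12: 3; MG1655: 4.
Smallest is K12 with 3 mismatches.

K12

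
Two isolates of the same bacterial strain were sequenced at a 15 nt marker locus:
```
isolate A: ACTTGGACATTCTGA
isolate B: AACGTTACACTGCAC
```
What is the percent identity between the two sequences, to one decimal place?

33.3%

Mismatches at positions 2, 3, 4, 5, 6, 10, 12, 13, 14, 15 (1-based): 10 of 15.
Identical positions: 5/15 = 33.33% → 33.3%.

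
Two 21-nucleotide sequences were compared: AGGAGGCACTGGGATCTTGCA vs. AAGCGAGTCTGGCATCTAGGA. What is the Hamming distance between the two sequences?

The sequences differ at sites 2, 4, 6, 7, 8, 13, 18, 20 (1-based) — 8 in total.

8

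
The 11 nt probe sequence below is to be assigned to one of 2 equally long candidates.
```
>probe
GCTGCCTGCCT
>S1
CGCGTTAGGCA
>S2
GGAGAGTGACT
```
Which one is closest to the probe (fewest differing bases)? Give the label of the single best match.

Hamming distances to probe — S1: 8; S2: 5.
Smallest is S2 with 5 mismatches.

S2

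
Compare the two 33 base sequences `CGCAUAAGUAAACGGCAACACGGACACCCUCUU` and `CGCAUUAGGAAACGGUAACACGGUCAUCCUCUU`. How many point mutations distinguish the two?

5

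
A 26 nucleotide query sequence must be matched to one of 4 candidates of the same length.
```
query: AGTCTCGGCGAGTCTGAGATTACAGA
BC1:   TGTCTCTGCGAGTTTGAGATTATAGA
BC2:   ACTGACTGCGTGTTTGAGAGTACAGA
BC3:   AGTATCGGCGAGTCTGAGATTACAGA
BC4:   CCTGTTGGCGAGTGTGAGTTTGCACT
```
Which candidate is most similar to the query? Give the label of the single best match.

BC3

Hamming distances to query — BC1: 4; BC2: 7; BC3: 1; BC4: 9.
Smallest is BC3 with 1 mismatch.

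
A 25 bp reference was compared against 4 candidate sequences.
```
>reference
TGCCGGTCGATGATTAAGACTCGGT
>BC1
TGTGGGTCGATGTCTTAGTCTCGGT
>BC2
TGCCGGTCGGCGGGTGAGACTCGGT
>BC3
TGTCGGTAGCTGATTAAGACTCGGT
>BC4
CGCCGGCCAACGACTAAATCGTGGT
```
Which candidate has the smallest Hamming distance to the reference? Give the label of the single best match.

BC3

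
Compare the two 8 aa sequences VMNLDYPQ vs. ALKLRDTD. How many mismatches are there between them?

7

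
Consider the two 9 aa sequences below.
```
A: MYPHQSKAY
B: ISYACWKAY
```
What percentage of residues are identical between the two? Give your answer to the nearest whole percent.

Mismatches at positions 1, 2, 3, 4, 5, 6 (1-based): 6 of 9.
Identical positions: 3/9 = 33.33% → 33%.

33%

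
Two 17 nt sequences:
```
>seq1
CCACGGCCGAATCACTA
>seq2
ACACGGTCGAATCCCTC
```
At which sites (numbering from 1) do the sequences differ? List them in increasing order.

1, 7, 14, 17

Scanning 1-based: 1: C/A; 7: C/T; 14: A/C; 17: A/C.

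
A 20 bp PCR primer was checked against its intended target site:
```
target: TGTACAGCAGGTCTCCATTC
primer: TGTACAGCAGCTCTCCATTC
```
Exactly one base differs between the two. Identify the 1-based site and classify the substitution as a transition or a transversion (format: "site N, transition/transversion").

The sequences differ only at site 11: G→C (purine→pyrimidine), a transversion.

site 11, transversion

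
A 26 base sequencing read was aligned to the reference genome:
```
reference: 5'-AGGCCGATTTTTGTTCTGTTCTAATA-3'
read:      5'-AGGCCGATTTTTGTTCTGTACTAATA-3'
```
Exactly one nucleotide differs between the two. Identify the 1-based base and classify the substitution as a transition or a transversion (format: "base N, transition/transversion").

The sequences differ only at base 20: T→A (pyrimidine→purine), a transversion.

base 20, transversion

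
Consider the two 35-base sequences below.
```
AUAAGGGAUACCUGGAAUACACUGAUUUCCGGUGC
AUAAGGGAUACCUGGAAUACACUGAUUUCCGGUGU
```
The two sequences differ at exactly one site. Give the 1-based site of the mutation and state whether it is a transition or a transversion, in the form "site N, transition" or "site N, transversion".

site 35, transition

The sequences differ only at site 35: C→U (pyrimidine→pyrimidine), a transition.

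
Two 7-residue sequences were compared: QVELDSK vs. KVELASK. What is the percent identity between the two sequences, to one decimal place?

Mismatches at positions 1, 5 (1-based): 2 of 7.
Identical positions: 5/7 = 71.43% → 71.4%.

71.4%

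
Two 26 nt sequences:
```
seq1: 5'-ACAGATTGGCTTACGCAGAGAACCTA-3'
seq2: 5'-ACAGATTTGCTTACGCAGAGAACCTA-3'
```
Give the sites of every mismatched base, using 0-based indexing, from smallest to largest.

7

Scanning 0-based: 7: G/T.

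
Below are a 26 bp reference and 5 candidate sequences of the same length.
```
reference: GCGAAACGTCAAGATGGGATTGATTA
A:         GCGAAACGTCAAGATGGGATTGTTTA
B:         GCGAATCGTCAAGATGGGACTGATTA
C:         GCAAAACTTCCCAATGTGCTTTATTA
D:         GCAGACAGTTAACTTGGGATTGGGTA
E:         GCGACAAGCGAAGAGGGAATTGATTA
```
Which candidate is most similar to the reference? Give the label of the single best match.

Hamming distances to reference — A: 1; B: 2; C: 8; D: 9; E: 6.
Smallest is A with 1 mismatch.

A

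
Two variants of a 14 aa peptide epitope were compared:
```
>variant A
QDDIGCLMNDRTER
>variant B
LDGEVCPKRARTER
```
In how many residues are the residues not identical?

8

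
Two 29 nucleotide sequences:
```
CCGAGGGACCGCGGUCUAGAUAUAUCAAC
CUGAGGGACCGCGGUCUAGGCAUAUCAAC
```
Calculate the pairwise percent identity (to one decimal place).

89.7%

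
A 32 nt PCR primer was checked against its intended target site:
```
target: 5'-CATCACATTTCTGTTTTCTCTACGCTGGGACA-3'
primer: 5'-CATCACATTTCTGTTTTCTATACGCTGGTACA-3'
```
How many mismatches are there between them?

Mismatches (1-based): position 20: C→A; position 29: G→T.

2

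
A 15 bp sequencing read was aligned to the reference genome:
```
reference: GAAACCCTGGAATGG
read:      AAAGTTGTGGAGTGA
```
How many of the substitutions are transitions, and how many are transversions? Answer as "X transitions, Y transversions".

Transitions (purine↔purine or pyrimidine↔pyrimidine): 1 G→A, 4 A→G, 5 C→T, 6 C→T, 12 A→G, 15 G→A.
Transversions (purine↔pyrimidine): 7 C→G.

6 transitions, 1 transversion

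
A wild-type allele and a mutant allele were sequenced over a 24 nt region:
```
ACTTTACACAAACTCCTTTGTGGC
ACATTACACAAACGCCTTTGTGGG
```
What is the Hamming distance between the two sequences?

3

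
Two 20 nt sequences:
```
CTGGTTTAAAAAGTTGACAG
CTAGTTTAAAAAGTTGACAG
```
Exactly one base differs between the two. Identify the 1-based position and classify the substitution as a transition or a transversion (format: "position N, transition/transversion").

position 3, transition

The sequences differ only at position 3: G→A (purine→purine), a transition.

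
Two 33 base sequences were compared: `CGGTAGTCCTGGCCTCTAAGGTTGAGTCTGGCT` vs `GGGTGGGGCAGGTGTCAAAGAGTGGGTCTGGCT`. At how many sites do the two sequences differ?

Comparing position by position, 11 sites differ: 1 (C/G), 5 (A/G), 7 (T/G), 8 (C/G), 10 (T/A), 13 (C/T), 14 (C/G), 17 (T/A), 21 (G/A), 22 (T/G), 25 (A/G).

11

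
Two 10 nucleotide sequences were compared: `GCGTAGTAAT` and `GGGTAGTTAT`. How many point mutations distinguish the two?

2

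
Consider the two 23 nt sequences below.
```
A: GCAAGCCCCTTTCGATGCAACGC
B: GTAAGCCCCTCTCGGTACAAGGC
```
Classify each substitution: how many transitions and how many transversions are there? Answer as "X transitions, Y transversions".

4 transitions, 1 transversion

Transitions (purine↔purine or pyrimidine↔pyrimidine): 2 C→T, 11 T→C, 15 A→G, 17 G→A.
Transversions (purine↔pyrimidine): 21 C→G.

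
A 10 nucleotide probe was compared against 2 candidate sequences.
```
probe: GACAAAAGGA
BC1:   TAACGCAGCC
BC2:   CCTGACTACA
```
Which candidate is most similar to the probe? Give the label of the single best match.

BC1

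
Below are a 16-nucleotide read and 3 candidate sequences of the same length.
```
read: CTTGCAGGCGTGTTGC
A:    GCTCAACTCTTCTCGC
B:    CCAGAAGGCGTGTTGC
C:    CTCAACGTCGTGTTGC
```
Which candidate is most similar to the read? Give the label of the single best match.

A differs at 9 bases; B differs at 3 bases; C differs at 5 bases. The closest is B.

B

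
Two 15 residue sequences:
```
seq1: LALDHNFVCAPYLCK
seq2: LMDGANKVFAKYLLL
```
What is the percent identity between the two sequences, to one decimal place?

9 positions differ (2, 3, 4, 5, 7, 9, 11, 14, 15), so 6 of 15 match: 6/15 = 40%.

40.0%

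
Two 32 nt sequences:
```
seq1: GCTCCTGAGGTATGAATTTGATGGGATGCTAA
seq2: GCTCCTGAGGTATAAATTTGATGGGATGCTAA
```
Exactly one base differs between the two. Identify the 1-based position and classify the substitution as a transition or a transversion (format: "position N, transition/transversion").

position 14, transition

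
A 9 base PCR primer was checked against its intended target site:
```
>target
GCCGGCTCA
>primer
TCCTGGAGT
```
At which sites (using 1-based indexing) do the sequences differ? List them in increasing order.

1, 4, 6, 7, 8, 9

Differences at site 1 (G→T), site 4 (G→T), site 6 (C→G), site 7 (T→A), site 8 (C→G), site 9 (A→T).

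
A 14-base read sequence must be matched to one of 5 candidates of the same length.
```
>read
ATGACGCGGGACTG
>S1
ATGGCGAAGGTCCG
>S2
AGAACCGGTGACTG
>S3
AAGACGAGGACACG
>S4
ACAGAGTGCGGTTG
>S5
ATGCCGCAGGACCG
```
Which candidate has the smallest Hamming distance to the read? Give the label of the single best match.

Hamming distances to read — S1: 5; S2: 5; S3: 6; S4: 8; S5: 3.
Smallest is S5 with 3 mismatches.

S5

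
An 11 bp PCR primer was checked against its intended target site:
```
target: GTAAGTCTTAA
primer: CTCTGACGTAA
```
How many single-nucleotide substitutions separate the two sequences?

5

Mismatches (1-based): position 1: G→C; position 3: A→C; position 4: A→T; position 6: T→A; position 8: T→G.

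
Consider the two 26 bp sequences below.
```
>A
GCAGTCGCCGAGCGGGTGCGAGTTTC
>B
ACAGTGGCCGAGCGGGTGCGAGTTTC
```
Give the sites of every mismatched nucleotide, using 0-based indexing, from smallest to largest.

0, 5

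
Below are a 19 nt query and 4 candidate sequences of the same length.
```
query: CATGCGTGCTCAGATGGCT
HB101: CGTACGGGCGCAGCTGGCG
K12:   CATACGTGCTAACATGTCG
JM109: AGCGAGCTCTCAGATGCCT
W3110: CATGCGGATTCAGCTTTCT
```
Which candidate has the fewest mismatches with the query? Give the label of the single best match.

Hamming distances to query — HB101: 6; K12: 5; JM109: 7; W3110: 6.
Smallest is K12 with 5 mismatches.

K12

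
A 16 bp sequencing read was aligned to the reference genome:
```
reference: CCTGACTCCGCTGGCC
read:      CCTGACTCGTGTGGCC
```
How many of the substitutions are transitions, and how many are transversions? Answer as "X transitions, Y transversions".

Transitions (purine↔purine or pyrimidine↔pyrimidine): none.
Transversions (purine↔pyrimidine): 9 C→G, 10 G→T, 11 C→G.

0 transitions, 3 transversions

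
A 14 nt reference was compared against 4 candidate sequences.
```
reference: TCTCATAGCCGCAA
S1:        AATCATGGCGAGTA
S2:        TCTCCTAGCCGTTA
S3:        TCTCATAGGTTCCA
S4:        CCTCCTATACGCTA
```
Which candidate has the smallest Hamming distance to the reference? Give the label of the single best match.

S1 differs at 7 positions; S2 differs at 3 positions; S3 differs at 4 positions; S4 differs at 5 positions. The closest is S2.

S2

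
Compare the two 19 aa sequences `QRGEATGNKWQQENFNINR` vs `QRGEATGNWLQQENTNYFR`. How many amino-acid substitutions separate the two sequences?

5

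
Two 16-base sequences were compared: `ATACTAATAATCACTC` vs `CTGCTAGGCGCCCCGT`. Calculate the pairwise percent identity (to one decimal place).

37.5%

Mismatches at positions 1, 3, 7, 8, 9, 10, 11, 13, 15, 16 (1-based): 10 of 16.
Identical positions: 6/16 = 37.5% → 37.5%.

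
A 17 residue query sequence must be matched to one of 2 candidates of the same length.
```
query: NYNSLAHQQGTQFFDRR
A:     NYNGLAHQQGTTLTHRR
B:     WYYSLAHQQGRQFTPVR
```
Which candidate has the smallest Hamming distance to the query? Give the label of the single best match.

A

Hamming distances to query — A: 5; B: 6.
Smallest is A with 5 mismatches.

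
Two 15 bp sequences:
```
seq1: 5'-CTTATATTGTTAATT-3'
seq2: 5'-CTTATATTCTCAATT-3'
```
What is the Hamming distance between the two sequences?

Comparing position by position, 2 positions differ: 9 (G/C), 11 (T/C).

2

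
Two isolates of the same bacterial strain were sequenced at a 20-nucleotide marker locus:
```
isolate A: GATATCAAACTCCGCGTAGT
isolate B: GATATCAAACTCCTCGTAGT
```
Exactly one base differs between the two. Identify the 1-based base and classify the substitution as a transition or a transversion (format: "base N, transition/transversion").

The sequences differ only at base 14: G→T (purine→pyrimidine), a transversion.

base 14, transversion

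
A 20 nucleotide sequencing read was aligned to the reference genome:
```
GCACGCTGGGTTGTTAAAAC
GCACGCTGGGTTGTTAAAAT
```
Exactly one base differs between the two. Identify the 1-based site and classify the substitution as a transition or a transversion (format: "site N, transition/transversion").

Site 20 changes C→T. C is a pyrimidine and T is a pyrimidine, so this is a transition.

site 20, transition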